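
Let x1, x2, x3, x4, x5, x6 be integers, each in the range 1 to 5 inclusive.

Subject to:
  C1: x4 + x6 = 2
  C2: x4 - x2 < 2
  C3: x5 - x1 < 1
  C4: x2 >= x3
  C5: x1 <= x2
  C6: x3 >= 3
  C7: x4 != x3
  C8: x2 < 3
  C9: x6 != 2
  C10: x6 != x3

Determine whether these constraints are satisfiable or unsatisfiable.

Unsatisfiable

From constraints 4 and 6: x2 ≥ x3 and x3 ≥ 3, so x2 ≥ 3. From constraint 8: x2 ≤ 2. But 2 < 3, so no value of x2 works.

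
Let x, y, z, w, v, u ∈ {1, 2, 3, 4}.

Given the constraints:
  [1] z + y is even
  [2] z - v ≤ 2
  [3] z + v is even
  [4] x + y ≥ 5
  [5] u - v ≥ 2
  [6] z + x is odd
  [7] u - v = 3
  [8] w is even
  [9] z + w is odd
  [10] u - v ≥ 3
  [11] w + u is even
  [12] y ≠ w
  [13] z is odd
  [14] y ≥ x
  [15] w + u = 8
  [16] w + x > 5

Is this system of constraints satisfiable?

Satisfiable

One satisfying assignment is x = 2, y = 3, z = 3, w = 4, v = 1, u = 4.
For the less obvious constraints — constraint 2: z - v = 2; constraint 4: x + y = 5 — and the others hold by inspection.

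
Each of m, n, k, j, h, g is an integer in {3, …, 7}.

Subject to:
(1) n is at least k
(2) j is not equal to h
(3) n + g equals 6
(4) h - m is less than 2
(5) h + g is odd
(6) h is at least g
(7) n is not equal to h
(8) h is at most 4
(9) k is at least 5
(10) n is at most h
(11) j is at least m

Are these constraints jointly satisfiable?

From constraints 1 and 9: n ≥ k and k ≥ 5, so n ≥ 5. From constraints 8 and 10: n ≤ h and h ≤ 4, so n ≤ 4. But 4 < 5, so no value of n works.

Unsatisfiable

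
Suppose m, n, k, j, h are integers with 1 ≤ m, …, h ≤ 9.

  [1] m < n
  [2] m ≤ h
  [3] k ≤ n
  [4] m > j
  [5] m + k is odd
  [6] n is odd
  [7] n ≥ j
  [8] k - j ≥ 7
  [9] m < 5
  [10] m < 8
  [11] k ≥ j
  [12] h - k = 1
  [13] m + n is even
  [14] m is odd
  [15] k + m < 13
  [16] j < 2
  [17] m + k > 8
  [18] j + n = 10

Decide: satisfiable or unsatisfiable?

Satisfiable

Setting (m, n, k, j, h) = (3, 9, 8, 1, 9) satisfies everything: constraint 8: k - j = 7; constraint 12: h - k = 1, and the others follow.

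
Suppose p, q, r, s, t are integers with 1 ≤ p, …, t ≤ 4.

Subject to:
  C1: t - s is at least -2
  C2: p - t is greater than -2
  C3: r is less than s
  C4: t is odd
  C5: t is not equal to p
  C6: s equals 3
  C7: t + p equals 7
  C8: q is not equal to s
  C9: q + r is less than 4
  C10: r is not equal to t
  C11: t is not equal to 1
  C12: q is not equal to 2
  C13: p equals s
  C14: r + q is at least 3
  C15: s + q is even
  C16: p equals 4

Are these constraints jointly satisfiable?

Unsatisfiable

Constraint 16 fixes p = 4 and constraint 6 fixes s = 3, but constraint 13 requires p = s. Since 4 ≠ 3, contradiction.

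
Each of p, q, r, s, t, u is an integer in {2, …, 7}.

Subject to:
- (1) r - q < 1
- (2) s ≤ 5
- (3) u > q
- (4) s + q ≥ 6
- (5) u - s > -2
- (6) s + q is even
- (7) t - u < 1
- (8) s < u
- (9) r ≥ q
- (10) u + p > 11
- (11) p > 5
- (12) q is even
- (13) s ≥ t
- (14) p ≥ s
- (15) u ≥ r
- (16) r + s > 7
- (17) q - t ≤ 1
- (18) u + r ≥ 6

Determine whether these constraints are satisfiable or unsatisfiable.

Satisfiable

The assignment p = 7, q = 4, r = 4, s = 4, t = 4, u = 5 works:
  constraint 1 holds since r - q = 0.
  constraint 4 holds since s + q = 8.
The rest check out directly.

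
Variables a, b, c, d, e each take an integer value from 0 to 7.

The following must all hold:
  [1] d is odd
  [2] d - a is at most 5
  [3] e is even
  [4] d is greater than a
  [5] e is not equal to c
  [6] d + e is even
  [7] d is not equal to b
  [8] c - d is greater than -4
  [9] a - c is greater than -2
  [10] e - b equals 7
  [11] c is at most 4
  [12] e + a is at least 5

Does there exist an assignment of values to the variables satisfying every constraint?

Constraint 1 makes d odd and constraint 3 makes e even, so d + e must be odd. Constraint 6 says d + e is even — contradiction.

Unsatisfiable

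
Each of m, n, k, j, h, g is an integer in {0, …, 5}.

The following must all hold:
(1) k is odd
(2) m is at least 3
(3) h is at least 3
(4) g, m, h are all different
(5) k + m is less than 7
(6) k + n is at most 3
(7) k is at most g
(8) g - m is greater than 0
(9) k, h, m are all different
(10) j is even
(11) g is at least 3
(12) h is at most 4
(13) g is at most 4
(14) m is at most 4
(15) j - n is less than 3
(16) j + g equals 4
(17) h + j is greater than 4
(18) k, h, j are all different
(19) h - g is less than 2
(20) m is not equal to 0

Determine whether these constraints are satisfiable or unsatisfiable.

Constraints 2, 3, 11, 12, 13, and 14 confine each of g, m, h to the 2 values {3, 4}.
Constraint 4 requires all 3 of them to be distinct, but only 2 values are available — impossible by the pigeonhole principle.

Unsatisfiable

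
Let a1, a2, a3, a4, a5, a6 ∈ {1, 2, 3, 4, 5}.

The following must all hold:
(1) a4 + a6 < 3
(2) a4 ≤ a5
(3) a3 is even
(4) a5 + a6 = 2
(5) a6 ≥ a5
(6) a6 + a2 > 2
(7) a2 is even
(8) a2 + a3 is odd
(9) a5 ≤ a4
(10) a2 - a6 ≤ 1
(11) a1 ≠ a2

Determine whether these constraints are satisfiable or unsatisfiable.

Constraint 7 makes a2 even and constraint 3 makes a3 even, so a2 + a3 must be even. Constraint 8 says a2 + a3 is odd — contradiction.

Unsatisfiable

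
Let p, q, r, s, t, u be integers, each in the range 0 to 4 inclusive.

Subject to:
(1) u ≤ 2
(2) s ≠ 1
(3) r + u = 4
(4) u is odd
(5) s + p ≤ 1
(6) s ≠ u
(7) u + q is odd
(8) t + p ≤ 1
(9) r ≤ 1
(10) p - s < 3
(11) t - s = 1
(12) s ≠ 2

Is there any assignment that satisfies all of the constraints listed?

Unsatisfiable

From constraint 9: r ≤ 1. From constraint 1: u ≤ 2. Hence r + u ≤ 3. But constraint 3 requires r + u = 4, and 4 > 3. Contradiction.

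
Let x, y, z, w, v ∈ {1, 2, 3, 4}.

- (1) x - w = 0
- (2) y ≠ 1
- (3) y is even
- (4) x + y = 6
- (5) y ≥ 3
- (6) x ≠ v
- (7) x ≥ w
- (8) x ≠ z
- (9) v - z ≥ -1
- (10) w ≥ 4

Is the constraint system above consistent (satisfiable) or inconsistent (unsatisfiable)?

From constraints 7 and 10: x ≥ w ≥ 4. From constraint 5: y ≥ 3. Hence x + y ≥ 7. But constraint 4 requires x + y = 6, and 6 < 7. Contradiction.

Unsatisfiable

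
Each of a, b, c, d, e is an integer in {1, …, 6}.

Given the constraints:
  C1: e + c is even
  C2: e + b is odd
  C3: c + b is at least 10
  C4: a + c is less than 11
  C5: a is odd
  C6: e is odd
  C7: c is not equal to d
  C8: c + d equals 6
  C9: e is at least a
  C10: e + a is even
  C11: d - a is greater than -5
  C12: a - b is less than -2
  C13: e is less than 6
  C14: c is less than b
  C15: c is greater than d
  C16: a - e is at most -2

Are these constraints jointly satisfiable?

Satisfiable

Take a = 3, b = 6, c = 5, d = 1, e = 5. Then constraint 3: c + b = 11; constraint 4: a + c = 8, and every other listed constraint is also met.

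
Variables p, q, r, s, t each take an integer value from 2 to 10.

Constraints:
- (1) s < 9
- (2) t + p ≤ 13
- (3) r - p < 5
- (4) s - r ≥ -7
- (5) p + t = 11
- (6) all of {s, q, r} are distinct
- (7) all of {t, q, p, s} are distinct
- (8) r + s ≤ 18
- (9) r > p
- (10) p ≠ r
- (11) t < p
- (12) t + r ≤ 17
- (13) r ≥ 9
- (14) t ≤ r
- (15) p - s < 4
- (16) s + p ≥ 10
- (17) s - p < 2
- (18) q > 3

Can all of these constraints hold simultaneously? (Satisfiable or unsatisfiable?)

Try p = 7, q = 5, r = 10, s = 6, t = 4.
Check constraint 2: t + p = 11; constraint 3: r - p = 3; constraint 4: s - r = -4. The remaining constraints are straightforward to verify.

Satisfiable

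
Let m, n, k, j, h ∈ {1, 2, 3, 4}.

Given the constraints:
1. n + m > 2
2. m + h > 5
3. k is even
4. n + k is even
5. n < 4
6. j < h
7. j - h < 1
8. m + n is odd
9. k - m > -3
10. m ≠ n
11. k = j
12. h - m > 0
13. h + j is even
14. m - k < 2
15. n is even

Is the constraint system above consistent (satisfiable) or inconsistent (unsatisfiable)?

Take m = 3, n = 2, k = 2, j = 2, h = 4. Then constraint 1: n + m = 5; constraint 2: m + h = 7; constraint 7: j - h = -2, and every other listed constraint is also met.

Satisfiable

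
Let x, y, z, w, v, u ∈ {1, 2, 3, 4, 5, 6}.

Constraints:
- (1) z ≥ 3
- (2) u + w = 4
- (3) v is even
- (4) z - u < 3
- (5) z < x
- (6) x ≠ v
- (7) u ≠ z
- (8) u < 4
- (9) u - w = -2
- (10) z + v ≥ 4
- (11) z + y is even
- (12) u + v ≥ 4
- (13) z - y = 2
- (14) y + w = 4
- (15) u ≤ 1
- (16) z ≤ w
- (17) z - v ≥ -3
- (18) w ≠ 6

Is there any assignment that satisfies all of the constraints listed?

Satisfiable

Take x = 6, y = 1, z = 3, w = 3, v = 4, u = 1. Then constraint 2: u + w = 4; constraint 4: z - u = 2, and every other listed constraint is also met.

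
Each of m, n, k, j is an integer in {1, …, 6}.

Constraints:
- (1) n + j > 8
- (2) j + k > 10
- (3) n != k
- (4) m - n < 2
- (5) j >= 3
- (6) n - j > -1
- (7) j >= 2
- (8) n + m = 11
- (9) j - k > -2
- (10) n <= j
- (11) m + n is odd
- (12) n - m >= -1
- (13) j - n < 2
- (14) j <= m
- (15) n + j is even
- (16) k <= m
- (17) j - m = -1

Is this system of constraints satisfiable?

Satisfiable

Take m = 6, n = 5, k = 6, j = 5. Then constraint 1: n + j = 10; constraint 2: j + k = 11; constraint 4: m - n = 1, and every other listed constraint is also met.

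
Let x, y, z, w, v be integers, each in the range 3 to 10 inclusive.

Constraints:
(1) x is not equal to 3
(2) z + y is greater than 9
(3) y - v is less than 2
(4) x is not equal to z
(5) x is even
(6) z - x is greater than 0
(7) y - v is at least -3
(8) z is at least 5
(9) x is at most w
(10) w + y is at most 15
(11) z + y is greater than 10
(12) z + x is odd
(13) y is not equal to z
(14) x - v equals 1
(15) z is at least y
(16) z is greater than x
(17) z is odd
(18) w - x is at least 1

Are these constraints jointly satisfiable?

Satisfiable

The assignment x = 6, y = 5, z = 7, w = 8, v = 5 works:
  constraint 2 holds since z + y = 12.
  constraint 3 holds since y - v = 0.
  constraint 6 holds since z - x = 1.
The rest check out directly.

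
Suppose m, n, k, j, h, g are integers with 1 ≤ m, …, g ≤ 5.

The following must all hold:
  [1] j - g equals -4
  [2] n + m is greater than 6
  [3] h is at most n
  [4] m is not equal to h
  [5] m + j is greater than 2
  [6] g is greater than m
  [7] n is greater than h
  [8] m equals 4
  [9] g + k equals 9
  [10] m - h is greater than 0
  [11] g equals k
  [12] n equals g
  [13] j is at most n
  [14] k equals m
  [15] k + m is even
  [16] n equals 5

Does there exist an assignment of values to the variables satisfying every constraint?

Constraint 16 fixes n = 5 and constraint 8 fixes m = 4. Constraints 11, 12, and 14 give n = g = k = m, so n = m. But 5 ≠ 4 — contradiction.

Unsatisfiable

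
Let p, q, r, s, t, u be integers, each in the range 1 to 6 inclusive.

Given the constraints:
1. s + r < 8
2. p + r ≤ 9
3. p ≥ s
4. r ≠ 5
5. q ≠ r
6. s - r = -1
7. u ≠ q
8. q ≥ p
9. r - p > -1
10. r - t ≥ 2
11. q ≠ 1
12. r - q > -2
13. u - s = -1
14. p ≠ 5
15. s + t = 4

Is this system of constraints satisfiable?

One satisfying assignment is p = 3, q = 5, r = 4, s = 3, t = 1, u = 2.
For the less obvious constraints — constraint 1: s + r = 7; constraint 2: p + r = 7 — and the others hold by inspection.

Satisfiable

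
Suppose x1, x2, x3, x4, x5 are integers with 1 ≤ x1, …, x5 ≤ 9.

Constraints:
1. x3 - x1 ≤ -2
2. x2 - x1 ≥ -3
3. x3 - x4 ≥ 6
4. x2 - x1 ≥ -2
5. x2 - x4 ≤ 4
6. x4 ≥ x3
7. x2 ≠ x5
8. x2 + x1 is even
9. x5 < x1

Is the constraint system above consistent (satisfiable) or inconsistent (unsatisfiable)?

Constraints 1, 3, 4, and 5 give x2 − x1 ≥ -2, x1 − x3 ≥ 2, x3 − x4 ≥ 6, x4 − x2 ≥ -4.
Adding all 4 inequalities: the left sides telescope to 0, and the right sides sum to (-2) + 2 + 6 + (-4) = 2. So 0 ≥ 2, which is false.

Unsatisfiable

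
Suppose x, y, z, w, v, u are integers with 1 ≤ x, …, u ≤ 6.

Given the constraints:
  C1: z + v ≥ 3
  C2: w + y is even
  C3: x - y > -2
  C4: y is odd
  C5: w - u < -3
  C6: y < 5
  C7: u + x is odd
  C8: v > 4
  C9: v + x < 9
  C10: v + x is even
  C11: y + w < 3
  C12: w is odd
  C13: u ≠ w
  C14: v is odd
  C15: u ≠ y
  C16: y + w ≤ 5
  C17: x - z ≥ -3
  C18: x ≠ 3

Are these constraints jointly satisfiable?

Satisfiable

Take x = 1, y = 1, z = 1, w = 1, v = 5, u = 6. Then constraint 1: z + v = 6; constraint 3: x - y = 0; constraint 5: w - u = -5, and every other listed constraint is also met.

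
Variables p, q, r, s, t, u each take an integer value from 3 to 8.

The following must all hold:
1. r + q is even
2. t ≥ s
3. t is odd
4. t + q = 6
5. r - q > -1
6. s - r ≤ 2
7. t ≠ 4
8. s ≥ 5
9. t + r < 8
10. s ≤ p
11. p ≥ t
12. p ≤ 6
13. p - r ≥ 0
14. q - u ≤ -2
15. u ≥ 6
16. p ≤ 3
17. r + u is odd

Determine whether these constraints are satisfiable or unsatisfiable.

From constraints 2 and 8: t ≥ s and s ≥ 5, so t ≥ 5. From constraints 11 and 16: t ≤ p and p ≤ 3, so t ≤ 3. But 3 < 5, so no value of t works.

Unsatisfiable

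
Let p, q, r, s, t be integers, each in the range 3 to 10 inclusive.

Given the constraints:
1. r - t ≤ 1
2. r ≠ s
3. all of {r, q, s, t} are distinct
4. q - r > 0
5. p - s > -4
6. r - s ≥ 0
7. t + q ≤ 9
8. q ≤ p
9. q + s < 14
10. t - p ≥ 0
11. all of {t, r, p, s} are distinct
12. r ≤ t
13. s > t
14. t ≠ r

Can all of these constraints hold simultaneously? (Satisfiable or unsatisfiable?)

Constraints 4, 6, 8, 10, and 13 give t < s, s ≤ r, r < q, q ≤ p, p ≤ t. Chaining: t < s ≤ r < q ≤ p ≤ t, which forces t < t — impossible.

Unsatisfiable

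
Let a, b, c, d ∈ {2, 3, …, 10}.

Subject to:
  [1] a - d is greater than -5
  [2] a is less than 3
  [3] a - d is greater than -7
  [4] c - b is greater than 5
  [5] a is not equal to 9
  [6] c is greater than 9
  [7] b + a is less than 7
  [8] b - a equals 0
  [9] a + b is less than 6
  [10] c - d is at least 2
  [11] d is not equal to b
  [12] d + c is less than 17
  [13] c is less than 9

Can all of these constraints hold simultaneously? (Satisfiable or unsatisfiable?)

Unsatisfiable

From constraint 6: c ≥ 10. From constraint 13: c ≤ 8. But 8 < 10, so no value of c works.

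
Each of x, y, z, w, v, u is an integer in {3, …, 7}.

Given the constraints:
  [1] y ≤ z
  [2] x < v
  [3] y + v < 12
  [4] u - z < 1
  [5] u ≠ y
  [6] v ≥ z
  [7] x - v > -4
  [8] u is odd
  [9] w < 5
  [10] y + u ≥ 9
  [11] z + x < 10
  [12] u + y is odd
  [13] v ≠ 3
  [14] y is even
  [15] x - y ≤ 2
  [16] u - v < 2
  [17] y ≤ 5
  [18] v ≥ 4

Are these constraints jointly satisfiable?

Satisfiable

One satisfying assignment is x = 3, y = 4, z = 5, w = 3, v = 5, u = 5.
For the less obvious constraints — constraint 3: y + v = 9; constraint 4: u - z = 0 — and the others hold by inspection.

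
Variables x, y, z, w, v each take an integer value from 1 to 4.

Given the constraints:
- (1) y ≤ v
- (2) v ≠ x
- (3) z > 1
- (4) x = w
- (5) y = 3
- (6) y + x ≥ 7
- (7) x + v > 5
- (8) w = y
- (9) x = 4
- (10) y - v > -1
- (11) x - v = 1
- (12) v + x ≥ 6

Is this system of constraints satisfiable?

Unsatisfiable

Constraint 9 fixes x = 4 and constraint 5 fixes y = 3. Constraints 4 and 8 give x = w = y, so x = y. But 4 ≠ 3 — contradiction.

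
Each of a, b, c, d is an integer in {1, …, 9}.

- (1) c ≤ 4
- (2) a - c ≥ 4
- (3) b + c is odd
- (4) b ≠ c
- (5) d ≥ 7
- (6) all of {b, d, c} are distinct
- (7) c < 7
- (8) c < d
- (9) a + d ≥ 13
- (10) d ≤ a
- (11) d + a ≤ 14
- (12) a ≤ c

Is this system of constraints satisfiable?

From constraints 5 and 10: a ≥ d and d ≥ 7, so a ≥ 7. From constraints 1 and 12: a ≤ c and c ≤ 4, so a ≤ 4. But 4 < 7, so no value of a works.

Unsatisfiable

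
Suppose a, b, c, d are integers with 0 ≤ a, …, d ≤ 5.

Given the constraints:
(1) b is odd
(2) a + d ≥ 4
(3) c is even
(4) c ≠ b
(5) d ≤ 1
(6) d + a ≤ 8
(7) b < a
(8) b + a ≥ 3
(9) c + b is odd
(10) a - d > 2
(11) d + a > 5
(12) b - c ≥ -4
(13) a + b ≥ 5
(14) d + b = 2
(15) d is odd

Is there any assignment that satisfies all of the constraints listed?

Setting (a, b, c, d) = (5, 1, 2, 1) satisfies everything: constraint 2: a + d = 6; constraint 6: d + a = 6, and the others follow.

Satisfiable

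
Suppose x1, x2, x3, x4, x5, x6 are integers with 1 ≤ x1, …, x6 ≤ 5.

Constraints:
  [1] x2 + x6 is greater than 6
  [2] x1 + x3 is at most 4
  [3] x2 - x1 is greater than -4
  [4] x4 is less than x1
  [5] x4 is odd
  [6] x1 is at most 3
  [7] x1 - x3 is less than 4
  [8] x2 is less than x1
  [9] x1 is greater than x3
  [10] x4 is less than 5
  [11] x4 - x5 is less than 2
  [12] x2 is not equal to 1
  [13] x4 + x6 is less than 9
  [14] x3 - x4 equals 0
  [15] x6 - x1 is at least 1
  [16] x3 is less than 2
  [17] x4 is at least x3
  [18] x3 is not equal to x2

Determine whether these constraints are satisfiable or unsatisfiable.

The assignment x1 = 3, x2 = 2, x3 = 1, x4 = 1, x5 = 1, x6 = 5 works:
  constraint 1 holds since x2 + x6 = 7.
  constraint 2 holds since x1 + x3 = 4.
The rest check out directly.

Satisfiable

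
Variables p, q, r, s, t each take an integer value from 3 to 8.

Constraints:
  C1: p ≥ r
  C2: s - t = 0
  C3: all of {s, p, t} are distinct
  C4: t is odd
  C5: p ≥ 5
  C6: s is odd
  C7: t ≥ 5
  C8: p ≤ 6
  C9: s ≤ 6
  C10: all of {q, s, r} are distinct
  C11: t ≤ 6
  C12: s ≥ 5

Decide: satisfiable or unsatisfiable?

Unsatisfiable

Constraints 5, 7, 8, 9, 11, and 12 confine each of s, p, t to the 2 values {5, 6}.
Constraint 3 requires all 3 of them to be distinct, but only 2 values are available — impossible by the pigeonhole principle.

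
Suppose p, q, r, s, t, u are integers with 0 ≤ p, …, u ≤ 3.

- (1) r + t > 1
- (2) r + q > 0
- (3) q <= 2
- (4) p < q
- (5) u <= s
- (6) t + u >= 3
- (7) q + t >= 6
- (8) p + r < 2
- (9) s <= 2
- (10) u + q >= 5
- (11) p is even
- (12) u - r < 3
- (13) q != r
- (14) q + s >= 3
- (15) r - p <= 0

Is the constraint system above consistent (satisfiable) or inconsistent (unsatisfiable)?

Unsatisfiable

From constraints 5 and 9: u ≤ s ≤ 2. From constraint 3: q ≤ 2. Hence u + q ≤ 4. But constraint 10 requires u + q ≥ 5, and 5 > 4. Contradiction.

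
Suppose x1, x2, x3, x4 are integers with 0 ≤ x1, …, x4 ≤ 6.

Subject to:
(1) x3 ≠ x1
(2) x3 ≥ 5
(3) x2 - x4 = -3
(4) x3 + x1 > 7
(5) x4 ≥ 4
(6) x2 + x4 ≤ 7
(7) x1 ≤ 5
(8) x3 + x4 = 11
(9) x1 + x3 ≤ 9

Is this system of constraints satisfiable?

The assignment x1 = 2, x2 = 2, x3 = 6, x4 = 5 works:
  constraint 3 holds since x2 - x4 = -3.
  constraint 4 holds since x3 + x1 = 8.
  constraint 6 holds since x2 + x4 = 7.
The rest check out directly.

Satisfiable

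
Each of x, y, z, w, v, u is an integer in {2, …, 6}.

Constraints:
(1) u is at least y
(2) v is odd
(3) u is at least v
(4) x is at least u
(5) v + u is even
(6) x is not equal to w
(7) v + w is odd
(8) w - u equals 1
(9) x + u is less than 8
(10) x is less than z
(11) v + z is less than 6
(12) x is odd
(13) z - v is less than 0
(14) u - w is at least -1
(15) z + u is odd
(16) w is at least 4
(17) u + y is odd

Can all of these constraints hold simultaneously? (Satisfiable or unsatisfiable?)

Unsatisfiable

Constraints 3, 4, 10, and 13 give u ≤ x, x < z, z < v, v ≤ u. Chaining: u ≤ x < z < v ≤ u, which forces u < u — impossible.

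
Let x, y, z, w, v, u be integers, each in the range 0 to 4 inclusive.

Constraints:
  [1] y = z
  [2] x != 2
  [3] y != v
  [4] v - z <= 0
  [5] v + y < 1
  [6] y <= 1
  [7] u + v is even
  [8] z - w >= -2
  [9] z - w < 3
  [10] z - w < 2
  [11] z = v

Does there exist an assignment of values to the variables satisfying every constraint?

From constraints 1 and 11, y = z = v, so y = v. But constraint 3 says y ≠ v. Contradiction.

Unsatisfiable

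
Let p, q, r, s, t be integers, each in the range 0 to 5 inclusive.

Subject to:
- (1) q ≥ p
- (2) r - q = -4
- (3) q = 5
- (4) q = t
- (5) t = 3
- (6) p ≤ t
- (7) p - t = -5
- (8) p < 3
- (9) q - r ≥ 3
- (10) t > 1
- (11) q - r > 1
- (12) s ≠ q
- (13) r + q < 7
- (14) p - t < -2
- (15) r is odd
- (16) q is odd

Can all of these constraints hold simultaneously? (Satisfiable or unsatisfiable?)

Constraint 3 fixes q = 5 and constraint 5 fixes t = 3, but constraint 4 requires q = t. Since 5 ≠ 3, contradiction.

Unsatisfiable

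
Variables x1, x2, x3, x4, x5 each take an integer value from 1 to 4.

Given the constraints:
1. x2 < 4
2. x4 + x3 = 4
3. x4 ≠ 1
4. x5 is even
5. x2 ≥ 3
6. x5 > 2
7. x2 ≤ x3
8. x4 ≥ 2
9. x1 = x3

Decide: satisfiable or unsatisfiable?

From constraint 8: x4 ≥ 2. From constraints 5 and 7: x3 ≥ x2 ≥ 3. Hence x4 + x3 ≥ 5. But constraint 2 requires x4 + x3 = 4, and 4 < 5. Contradiction.

Unsatisfiable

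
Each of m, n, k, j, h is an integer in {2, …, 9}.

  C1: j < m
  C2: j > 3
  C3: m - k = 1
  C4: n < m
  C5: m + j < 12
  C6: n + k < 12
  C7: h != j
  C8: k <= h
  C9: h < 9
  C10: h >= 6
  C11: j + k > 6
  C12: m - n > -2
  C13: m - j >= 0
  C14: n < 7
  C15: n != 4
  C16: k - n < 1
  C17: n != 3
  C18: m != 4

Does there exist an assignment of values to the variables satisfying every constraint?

One satisfying assignment is m = 6, n = 5, k = 5, j = 4, h = 7.
For the less obvious constraints — constraint 3: m - k = 1; constraint 5: m + j = 10 — and the others hold by inspection.

Satisfiable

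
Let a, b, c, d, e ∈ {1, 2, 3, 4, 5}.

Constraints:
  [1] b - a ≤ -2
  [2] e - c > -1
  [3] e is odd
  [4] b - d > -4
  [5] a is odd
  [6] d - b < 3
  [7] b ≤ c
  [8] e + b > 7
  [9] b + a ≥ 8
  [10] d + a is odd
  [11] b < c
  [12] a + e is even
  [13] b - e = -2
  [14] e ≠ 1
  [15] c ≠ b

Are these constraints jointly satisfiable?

Satisfiable

The assignment a = 5, b = 3, c = 5, d = 4, e = 5 works:
  constraint 1 holds since b - a = -2.
  constraint 2 holds since e - c = 0.
The rest check out directly.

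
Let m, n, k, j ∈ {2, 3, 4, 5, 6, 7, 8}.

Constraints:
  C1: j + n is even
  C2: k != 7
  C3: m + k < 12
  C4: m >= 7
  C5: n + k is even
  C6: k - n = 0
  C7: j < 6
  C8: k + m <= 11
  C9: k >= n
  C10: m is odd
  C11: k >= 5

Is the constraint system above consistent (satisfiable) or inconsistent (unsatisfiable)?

Unsatisfiable

From constraint 11: k ≥ 5. From constraint 4: m ≥ 7. Hence k + m ≥ 12. But constraint 8 requires k + m ≤ 11, and 11 < 12. Contradiction.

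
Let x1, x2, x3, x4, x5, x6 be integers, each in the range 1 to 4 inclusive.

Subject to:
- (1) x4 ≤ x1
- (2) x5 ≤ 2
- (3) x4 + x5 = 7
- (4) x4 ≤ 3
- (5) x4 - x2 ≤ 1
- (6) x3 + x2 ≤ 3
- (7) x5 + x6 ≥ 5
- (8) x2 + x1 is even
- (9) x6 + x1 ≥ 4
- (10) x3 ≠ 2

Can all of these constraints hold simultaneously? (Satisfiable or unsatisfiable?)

From constraint 4: x4 ≤ 3. From constraint 2: x5 ≤ 2. Hence x4 + x5 ≤ 5. But constraint 3 requires x4 + x5 = 7, and 7 > 5. Contradiction.

Unsatisfiable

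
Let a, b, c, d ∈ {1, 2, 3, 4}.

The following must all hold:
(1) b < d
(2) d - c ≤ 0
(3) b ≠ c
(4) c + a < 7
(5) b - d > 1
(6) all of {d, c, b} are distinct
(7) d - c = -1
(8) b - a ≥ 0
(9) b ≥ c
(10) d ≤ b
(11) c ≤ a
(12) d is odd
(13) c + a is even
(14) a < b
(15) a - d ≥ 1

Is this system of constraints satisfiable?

Unsatisfiable

Constraints 1, 2, 11, and 14 give d ≤ c, c ≤ a, a < b, b < d. Chaining: d ≤ c ≤ a < b < d, which forces d < d — impossible.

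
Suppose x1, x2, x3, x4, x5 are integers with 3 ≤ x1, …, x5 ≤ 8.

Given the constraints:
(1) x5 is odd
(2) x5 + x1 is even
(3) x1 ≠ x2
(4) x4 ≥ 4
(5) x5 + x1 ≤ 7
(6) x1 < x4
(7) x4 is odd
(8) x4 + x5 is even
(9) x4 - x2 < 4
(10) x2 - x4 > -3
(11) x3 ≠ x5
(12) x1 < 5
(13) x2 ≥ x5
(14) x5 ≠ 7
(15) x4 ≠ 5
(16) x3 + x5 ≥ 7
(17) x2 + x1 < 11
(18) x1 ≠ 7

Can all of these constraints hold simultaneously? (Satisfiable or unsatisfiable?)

One satisfying assignment is x1 = 3, x2 = 6, x3 = 4, x4 = 7, x5 = 3.
For the less obvious constraints — constraint 5: x5 + x1 = 6; constraint 9: x4 - x2 = 1; constraint 10: x2 - x4 = -1 — and the others hold by inspection.

Satisfiable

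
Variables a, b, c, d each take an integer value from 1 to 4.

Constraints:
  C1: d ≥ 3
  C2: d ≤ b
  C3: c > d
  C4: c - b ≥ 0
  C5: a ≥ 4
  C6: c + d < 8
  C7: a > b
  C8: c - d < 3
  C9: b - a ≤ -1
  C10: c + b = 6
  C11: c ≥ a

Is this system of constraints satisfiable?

From constraints 5 and 11: c ≥ a ≥ 4. From constraints 1 and 2: b ≥ d ≥ 3. Hence c + b ≥ 7. But constraint 10 requires c + b = 6, and 6 < 7. Contradiction.

Unsatisfiable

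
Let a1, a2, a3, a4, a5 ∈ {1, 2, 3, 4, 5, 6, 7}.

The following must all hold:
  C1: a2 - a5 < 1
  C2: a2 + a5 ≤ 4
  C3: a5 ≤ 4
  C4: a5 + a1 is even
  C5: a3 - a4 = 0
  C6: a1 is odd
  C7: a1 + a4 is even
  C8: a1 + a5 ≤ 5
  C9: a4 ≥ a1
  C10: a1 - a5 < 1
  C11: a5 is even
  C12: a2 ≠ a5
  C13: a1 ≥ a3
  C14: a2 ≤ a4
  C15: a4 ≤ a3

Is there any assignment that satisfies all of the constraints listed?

Constraint 11 makes a5 even and constraint 6 makes a1 odd, so a5 + a1 must be odd. Constraint 4 says a5 + a1 is even — contradiction.

Unsatisfiable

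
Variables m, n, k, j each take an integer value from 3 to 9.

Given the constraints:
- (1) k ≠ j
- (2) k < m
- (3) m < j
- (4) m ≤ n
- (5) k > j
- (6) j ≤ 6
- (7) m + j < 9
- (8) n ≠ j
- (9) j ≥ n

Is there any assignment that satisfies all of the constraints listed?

Unsatisfiable

Constraints 2, 3, and 5 give m < j, j < k, k < m. Chaining: m < j < k < m, which forces m < m — impossible.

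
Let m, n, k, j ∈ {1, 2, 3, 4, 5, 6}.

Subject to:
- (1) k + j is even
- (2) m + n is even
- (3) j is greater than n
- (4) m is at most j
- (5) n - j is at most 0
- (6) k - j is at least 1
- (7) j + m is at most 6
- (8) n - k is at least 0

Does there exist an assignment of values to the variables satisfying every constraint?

Constraints 5, 6, and 8 give k − j ≥ 1, j − n ≥ 0, n − k ≥ 0.
Adding all 3 inequalities: the left sides telescope to 0, and the right sides sum to 1 + 0 + 0 = 1. So 0 ≥ 1, which is false.

Unsatisfiable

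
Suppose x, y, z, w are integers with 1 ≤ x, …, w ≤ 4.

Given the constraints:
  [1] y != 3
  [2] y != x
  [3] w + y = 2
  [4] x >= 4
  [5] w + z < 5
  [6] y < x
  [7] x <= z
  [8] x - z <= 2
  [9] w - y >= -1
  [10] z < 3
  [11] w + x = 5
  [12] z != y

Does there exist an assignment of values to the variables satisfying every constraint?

Unsatisfiable

From constraints 4 and 7: z ≥ x and x ≥ 4, so z ≥ 4. From constraint 10: z ≤ 2. But 2 < 4, so no value of z works.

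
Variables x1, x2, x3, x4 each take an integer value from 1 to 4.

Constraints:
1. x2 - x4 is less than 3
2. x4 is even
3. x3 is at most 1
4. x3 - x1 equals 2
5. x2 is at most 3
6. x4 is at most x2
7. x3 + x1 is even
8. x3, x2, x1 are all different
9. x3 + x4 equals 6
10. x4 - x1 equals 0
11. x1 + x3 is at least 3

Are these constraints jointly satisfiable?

From constraint 3: x3 ≤ 1. From constraints 5 and 6: x4 ≤ x2 ≤ 3. Hence x3 + x4 ≤ 4. But constraint 9 requires x3 + x4 = 6, and 6 > 4. Contradiction.

Unsatisfiable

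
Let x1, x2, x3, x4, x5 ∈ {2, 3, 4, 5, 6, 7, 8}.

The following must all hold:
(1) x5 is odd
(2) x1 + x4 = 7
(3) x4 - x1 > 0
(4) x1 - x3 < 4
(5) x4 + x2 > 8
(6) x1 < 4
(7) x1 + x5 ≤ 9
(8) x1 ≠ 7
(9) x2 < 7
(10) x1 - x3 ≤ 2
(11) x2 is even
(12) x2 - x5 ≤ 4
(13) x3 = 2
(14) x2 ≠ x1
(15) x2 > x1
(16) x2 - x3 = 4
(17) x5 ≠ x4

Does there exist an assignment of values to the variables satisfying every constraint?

Try x1 = 3, x2 = 6, x3 = 2, x4 = 4, x5 = 3.
Check constraint 2: x1 + x4 = 7; constraint 3: x4 - x1 = 1; constraint 4: x1 - x3 = 1. The remaining constraints are straightforward to verify.

Satisfiable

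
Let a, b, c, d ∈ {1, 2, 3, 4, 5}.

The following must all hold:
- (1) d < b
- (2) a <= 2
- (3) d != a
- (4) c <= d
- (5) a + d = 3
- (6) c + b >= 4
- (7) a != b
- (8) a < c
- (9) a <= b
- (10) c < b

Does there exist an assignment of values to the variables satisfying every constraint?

Satisfiable

Take a = 1, b = 4, c = 2, d = 2. Then constraint 1: d = 2, b = 4; constraint 5: a + d = 3; constraint 6: c + b = 6, and every other listed constraint is also met.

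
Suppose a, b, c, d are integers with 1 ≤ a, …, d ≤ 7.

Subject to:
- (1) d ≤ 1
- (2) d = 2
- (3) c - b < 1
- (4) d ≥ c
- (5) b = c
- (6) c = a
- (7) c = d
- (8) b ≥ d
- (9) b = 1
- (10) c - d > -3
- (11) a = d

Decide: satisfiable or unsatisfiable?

Constraint 9 fixes b = 1 and constraint 2 fixes d = 2. Constraints 5, 6, and 11 give b = c = a = d, so b = d. But 1 ≠ 2 — contradiction.

Unsatisfiable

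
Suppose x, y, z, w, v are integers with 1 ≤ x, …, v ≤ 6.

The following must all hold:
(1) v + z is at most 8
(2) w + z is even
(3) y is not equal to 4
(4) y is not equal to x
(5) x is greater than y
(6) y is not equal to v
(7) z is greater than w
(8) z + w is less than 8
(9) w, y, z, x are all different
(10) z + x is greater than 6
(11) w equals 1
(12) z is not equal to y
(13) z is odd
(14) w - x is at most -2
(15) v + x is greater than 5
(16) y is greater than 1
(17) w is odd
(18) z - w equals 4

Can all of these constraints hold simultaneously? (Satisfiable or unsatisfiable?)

Setting (x, y, z, w, v) = (4, 3, 5, 1, 2) satisfies everything: constraint 1: v + z = 7; constraint 8: z + w = 6; constraint 10: z + x = 9, and the others follow.

Satisfiable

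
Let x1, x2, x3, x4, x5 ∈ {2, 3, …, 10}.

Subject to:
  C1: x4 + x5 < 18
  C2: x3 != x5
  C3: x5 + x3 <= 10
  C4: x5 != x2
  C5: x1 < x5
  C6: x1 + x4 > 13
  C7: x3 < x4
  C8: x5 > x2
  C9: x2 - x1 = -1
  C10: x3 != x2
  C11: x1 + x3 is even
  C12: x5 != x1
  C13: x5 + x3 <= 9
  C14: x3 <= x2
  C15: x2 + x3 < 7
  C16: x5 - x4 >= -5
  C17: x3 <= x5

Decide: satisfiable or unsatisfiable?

The assignment x1 = 4, x2 = 3, x3 = 2, x4 = 10, x5 = 6 works:
  constraint 1 holds since x4 + x5 = 16.
  constraint 3 holds since x5 + x3 = 8.
  constraint 6 holds since x1 + x4 = 14.
The rest check out directly.

Satisfiable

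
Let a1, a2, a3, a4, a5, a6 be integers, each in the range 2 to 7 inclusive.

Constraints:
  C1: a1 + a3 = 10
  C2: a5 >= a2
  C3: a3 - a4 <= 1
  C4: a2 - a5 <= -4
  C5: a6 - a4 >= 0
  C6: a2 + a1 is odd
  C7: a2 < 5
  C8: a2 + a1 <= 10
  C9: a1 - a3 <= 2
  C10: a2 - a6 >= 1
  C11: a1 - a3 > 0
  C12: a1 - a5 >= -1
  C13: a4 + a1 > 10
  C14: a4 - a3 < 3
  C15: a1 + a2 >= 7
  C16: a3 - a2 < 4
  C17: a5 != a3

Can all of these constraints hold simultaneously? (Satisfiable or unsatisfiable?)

Unsatisfiable

Constraints 3, 4, 5, 9, 10, and 12 give a3 − a1 ≥ -2, a1 − a5 ≥ -1, a5 − a2 ≥ 4, a2 − a6 ≥ 1, a6 − a4 ≥ 0, a4 − a3 ≥ -1.
Adding all 6 inequalities: the left sides telescope to 0, and the right sides sum to (-2) + (-1) + 4 + 1 + 0 + (-1) = 1. So 0 ≥ 1, which is false.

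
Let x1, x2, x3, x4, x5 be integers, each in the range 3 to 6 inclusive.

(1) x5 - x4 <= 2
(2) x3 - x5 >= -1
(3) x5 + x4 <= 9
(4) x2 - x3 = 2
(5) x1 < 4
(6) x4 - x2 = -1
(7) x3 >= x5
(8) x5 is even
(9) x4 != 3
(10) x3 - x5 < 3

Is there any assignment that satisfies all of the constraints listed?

Take x1 = 3, x2 = 6, x3 = 4, x4 = 5, x5 = 4. Then constraint 1: x5 - x4 = -1; constraint 2: x3 - x5 = 0, and every other listed constraint is also met.

Satisfiable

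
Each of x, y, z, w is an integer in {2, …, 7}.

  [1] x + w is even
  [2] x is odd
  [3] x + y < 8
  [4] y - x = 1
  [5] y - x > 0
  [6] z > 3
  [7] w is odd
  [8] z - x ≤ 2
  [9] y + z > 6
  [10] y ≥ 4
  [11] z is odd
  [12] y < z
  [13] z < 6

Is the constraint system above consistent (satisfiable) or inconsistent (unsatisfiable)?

Satisfiable

Take x = 3, y = 4, z = 5, w = 7. Then constraint 3: x + y = 7; constraint 4: y - x = 1; constraint 5: y - x = 1, and every other listed constraint is also met.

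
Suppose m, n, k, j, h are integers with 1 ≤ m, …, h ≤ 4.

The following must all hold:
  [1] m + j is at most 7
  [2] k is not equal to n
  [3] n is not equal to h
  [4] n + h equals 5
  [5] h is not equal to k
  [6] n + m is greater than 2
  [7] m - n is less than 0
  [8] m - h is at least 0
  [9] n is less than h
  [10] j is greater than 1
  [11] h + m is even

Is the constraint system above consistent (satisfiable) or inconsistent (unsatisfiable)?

Constraints 7, 8, and 9 give n < h, h ≤ m, m < n. Chaining: n < h ≤ m < n, which forces n < n — impossible.

Unsatisfiable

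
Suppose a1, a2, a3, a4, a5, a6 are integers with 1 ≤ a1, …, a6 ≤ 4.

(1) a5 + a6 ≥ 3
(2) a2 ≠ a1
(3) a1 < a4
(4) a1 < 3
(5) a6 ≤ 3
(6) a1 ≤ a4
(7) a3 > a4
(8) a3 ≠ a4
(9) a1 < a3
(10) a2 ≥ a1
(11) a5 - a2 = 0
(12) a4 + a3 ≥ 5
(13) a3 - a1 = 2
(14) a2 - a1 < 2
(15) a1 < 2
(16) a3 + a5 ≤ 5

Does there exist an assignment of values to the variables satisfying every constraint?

Setting (a1, a2, a3, a4, a5, a6) = (1, 2, 3, 2, 2, 1) satisfies everything: constraint 1: a5 + a6 = 3; constraint 11: a5 - a2 = 0; constraint 12: a4 + a3 = 5, and the others follow.

Satisfiable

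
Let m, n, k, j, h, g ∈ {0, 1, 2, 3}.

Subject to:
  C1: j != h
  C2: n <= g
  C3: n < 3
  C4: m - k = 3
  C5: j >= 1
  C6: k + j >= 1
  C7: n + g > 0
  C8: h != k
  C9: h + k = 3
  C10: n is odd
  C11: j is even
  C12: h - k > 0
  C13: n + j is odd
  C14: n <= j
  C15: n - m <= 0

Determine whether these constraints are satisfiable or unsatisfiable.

Satisfiable

Take m = 3, n = 1, k = 0, j = 2, h = 3, g = 1. Then constraint 4: m - k = 3; constraint 6: k + j = 2; constraint 7: n + g = 2, and every other listed constraint is also met.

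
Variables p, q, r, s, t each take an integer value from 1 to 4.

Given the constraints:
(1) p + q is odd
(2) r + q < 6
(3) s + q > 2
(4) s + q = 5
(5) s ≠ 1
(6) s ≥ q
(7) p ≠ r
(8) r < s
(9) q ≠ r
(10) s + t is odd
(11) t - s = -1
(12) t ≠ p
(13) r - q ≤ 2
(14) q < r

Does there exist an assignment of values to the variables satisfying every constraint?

Satisfiable

Take p = 4, q = 1, r = 2, s = 4, t = 3. Then constraint 2: r + q = 3; constraint 3: s + q = 5, and every other listed constraint is also met.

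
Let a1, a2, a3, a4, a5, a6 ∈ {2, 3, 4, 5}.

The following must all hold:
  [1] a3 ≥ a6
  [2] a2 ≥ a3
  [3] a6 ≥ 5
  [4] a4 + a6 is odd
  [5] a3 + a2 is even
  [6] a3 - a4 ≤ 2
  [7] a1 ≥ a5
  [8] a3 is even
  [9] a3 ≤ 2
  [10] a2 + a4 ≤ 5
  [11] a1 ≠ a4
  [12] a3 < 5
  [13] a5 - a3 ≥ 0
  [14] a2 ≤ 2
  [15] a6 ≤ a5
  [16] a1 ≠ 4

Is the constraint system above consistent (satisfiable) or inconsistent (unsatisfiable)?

Unsatisfiable

From constraints 1 and 3: a3 ≥ a6 and a6 ≥ 5, so a3 ≥ 5. From constraints 2 and 14: a3 ≤ a2 and a2 ≤ 2, so a3 ≤ 2. But 2 < 5, so no value of a3 works.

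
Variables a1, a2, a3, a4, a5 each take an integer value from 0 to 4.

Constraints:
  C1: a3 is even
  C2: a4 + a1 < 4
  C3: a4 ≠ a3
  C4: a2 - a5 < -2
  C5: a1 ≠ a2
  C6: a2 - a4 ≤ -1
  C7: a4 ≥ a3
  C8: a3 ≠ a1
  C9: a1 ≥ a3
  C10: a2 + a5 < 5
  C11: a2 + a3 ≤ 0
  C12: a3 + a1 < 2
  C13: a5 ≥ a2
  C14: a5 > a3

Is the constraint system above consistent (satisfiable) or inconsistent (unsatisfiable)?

Satisfiable

Try a1 = 1, a2 = 0, a3 = 0, a4 = 2, a5 = 3.
Check constraint 2: a4 + a1 = 3; constraint 4: a2 - a5 = -3; constraint 6: a2 - a4 = -2. The remaining constraints are straightforward to verify.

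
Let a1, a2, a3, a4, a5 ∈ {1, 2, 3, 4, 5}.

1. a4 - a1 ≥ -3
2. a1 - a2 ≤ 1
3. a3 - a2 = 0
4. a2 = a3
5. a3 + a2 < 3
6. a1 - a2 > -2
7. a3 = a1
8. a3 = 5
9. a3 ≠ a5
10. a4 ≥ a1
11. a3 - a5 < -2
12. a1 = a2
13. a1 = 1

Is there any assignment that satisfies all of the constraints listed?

Unsatisfiable

Constraint 13 fixes a1 = 1 and constraint 8 fixes a3 = 5. Constraints 4 and 12 give a1 = a2 = a3, so a1 = a3. But 1 ≠ 5 — contradiction.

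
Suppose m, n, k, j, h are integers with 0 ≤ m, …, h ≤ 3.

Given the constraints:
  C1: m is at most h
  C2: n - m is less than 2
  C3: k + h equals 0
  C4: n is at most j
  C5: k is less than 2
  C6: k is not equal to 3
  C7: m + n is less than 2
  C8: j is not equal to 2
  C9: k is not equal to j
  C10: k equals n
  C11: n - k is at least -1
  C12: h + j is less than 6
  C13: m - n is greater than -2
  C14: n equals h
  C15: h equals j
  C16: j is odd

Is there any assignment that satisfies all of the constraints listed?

From constraints 10, 14, and 15, k = n = h = j, so k = j. But constraint 9 says k ≠ j. Contradiction.

Unsatisfiable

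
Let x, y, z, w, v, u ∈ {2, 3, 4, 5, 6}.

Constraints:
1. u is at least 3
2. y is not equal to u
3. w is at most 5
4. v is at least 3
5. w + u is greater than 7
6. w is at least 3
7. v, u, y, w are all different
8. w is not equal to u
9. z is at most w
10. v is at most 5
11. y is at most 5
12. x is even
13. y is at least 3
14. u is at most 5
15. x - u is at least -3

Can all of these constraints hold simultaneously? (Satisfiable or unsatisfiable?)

Constraints 1, 3, 4, 6, 10, 11, 13, and 14 confine each of v, u, y, w to the 3 values {3, …, 5}.
Constraint 7 requires all 4 of them to be distinct, but only 3 values are available — impossible by the pigeonhole principle.

Unsatisfiable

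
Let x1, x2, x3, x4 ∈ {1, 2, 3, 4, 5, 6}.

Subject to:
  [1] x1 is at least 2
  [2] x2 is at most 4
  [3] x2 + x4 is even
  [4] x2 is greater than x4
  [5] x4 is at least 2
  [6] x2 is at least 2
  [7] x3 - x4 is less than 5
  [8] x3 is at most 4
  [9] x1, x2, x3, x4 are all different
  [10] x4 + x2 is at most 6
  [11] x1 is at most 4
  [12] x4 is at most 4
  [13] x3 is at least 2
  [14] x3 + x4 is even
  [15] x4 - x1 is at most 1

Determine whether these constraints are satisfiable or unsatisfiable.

Unsatisfiable

Constraints 1, 2, 5, 6, 8, 11, 12, and 13 confine each of x1, x2, x3, x4 to the 3 values {2, …, 4}.
Constraint 9 requires all 4 of them to be distinct, but only 3 values are available — impossible by the pigeonhole principle.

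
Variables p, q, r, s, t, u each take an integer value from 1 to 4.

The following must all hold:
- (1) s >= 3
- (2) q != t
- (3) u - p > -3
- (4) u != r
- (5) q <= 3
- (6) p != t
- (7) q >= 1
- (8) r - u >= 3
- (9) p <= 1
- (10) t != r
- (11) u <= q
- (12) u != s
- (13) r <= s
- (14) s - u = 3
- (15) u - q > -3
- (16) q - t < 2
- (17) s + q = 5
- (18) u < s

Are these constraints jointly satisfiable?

Satisfiable

Setting (p, q, r, s, t, u) = (1, 1, 4, 4, 2, 1) satisfies everything: constraint 3: u - p = 0; constraint 8: r - u = 3, and the others follow.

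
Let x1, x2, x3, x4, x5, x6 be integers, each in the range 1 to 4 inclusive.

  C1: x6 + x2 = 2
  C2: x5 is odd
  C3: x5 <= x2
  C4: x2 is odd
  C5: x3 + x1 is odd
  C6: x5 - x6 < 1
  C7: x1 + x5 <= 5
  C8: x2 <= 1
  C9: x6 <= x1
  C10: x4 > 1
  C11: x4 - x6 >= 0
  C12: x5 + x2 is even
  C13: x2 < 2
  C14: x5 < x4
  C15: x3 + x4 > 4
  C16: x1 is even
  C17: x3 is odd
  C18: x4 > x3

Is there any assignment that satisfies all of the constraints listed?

Satisfiable

The assignment x1 = 4, x2 = 1, x3 = 1, x4 = 4, x5 = 1, x6 = 1 works:
  constraint 1 holds since x6 + x2 = 2.
  constraint 6 holds since x5 - x6 = 0.
  constraint 7 holds since x1 + x5 = 5.
The rest check out directly.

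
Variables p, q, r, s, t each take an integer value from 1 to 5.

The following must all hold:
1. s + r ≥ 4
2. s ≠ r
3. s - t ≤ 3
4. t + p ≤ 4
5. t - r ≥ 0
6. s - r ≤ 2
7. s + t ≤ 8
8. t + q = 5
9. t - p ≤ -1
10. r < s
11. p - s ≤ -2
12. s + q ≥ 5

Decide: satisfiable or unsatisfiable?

Constraints 5, 6, 9, and 11 give t − r ≥ 0, r − s ≥ -2, s − p ≥ 2, p − t ≥ 1.
Adding all 4 inequalities: the left sides telescope to 0, and the right sides sum to 0 + (-2) + 2 + 1 = 1. So 0 ≥ 1, which is false.

Unsatisfiable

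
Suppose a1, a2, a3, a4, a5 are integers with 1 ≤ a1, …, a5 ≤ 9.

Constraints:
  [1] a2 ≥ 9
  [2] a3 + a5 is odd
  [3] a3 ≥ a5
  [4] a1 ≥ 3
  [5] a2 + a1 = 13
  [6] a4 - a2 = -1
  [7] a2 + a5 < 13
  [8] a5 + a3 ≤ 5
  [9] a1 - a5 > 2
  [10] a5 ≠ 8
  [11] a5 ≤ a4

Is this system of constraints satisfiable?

Satisfiable

Try a1 = 4, a2 = 9, a3 = 2, a4 = 8, a5 = 1.
Check constraint 5: a2 + a1 = 13; constraint 6: a4 - a2 = -1; constraint 7: a2 + a5 = 10. The remaining constraints are straightforward to verify.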